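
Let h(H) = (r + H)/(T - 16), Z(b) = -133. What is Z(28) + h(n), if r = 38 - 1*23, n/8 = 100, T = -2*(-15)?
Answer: -1047/14 ≈ -74.786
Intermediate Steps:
T = 30
n = 800 (n = 8*100 = 800)
r = 15 (r = 38 - 23 = 15)
h(H) = 15/14 + H/14 (h(H) = (15 + H)/(30 - 16) = (15 + H)/14 = (15 + H)*(1/14) = 15/14 + H/14)
Z(28) + h(n) = -133 + (15/14 + (1/14)*800) = -133 + (15/14 + 400/7) = -133 + 815/14 = -1047/14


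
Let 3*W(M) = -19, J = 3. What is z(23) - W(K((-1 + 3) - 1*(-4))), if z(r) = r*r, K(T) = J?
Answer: 1606/3 ≈ 535.33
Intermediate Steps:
K(T) = 3
z(r) = r**2
W(M) = -19/3 (W(M) = (1/3)*(-19) = -19/3)
z(23) - W(K((-1 + 3) - 1*(-4))) = 23**2 - 1*(-19/3) = 529 + 19/3 = 1606/3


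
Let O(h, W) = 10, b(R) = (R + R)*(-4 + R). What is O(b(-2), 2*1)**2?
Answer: 100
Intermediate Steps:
b(R) = 2*R*(-4 + R) (b(R) = (2*R)*(-4 + R) = 2*R*(-4 + R))
O(b(-2), 2*1)**2 = 10**2 = 100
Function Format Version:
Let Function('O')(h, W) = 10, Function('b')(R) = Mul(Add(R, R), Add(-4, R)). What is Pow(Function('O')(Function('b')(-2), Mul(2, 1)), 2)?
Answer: 100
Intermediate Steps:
Function('b')(R) = Mul(2, R, Add(-4, R)) (Function('b')(R) = Mul(Mul(2, R), Add(-4, R)) = Mul(2, R, Add(-4, R)))
Pow(Function('O')(Function('b')(-2), Mul(2, 1)), 2) = Pow(10, 2) = 100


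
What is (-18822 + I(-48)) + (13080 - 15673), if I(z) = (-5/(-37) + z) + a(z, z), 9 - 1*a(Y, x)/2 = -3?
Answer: -793238/37 ≈ -21439.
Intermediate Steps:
a(Y, x) = 24 (a(Y, x) = 18 - 2*(-3) = 18 + 6 = 24)
I(z) = 893/37 + z (I(z) = (-5/(-37) + z) + 24 = (-5*(-1/37) + z) + 24 = (5/37 + z) + 24 = 893/37 + z)
(-18822 + I(-48)) + (13080 - 15673) = (-18822 + (893/37 - 48)) + (13080 - 15673) = (-18822 - 883/37) - 2593 = -697297/37 - 2593 = -793238/37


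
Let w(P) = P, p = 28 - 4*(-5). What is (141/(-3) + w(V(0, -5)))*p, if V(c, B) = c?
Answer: -2256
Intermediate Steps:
p = 48 (p = 28 - 1*(-20) = 28 + 20 = 48)
(141/(-3) + w(V(0, -5)))*p = (141/(-3) + 0)*48 = (141*(-⅓) + 0)*48 = (-47 + 0)*48 = -47*48 = -2256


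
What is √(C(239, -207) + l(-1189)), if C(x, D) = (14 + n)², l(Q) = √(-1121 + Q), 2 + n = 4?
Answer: √(256 + I*√2310) ≈ 16.07 + 1.4954*I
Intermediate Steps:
n = 2 (n = -2 + 4 = 2)
C(x, D) = 256 (C(x, D) = (14 + 2)² = 16² = 256)
√(C(239, -207) + l(-1189)) = √(256 + √(-1121 - 1189)) = √(256 + √(-2310)) = √(256 + I*√2310)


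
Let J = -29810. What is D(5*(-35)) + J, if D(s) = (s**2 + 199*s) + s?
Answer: -34185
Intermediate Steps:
D(s) = s**2 + 200*s
D(5*(-35)) + J = (5*(-35))*(200 + 5*(-35)) - 29810 = -175*(200 - 175) - 29810 = -175*25 - 29810 = -4375 - 29810 = -34185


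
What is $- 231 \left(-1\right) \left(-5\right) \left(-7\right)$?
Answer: $8085$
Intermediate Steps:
$- 231 \left(-1\right) \left(-5\right) \left(-7\right) = - 231 \cdot 5 \left(-7\right) = \left(-231\right) \left(-35\right) = 8085$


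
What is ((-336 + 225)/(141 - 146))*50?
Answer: 1110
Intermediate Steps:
((-336 + 225)/(141 - 146))*50 = -111/(-5)*50 = -111*(-⅕)*50 = (111/5)*50 = 1110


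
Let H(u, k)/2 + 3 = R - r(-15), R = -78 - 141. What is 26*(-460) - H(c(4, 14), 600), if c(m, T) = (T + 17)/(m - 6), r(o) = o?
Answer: -11546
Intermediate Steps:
R = -219
c(m, T) = (17 + T)/(-6 + m)
H(u, k) = -414 (H(u, k) = -6 + 2*(-219 - 1*(-15)) = -6 + 2*(-219 + 15) = -6 + 2*(-204) = -6 - 408 = -414)
26*(-460) - H(c(4, 14), 600) = 26*(-460) - 1*(-414) = -11960 + 414 = -11546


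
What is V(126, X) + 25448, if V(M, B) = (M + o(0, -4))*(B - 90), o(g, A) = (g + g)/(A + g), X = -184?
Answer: -9076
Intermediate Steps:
o(g, A) = 2*g/(A + g) (o(g, A) = (2*g)/(A + g) = 2*g/(A + g))
V(M, B) = M*(-90 + B) (V(M, B) = (M + 2*0/(-4 + 0))*(B - 90) = (M + 2*0/(-4))*(-90 + B) = (M + 2*0*(-¼))*(-90 + B) = (M + 0)*(-90 + B) = M*(-90 + B))
V(126, X) + 25448 = 126*(-90 - 184) + 25448 = 126*(-274) + 25448 = -34524 + 25448 = -9076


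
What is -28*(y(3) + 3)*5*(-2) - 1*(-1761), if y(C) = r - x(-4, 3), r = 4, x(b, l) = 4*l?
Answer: 361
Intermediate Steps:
y(C) = -8 (y(C) = 4 - 4*3 = 4 - 1*12 = 4 - 12 = -8)
-28*(y(3) + 3)*5*(-2) - 1*(-1761) = -28*(-8 + 3)*5*(-2) - 1*(-1761) = -(-140)*5*(-2) + 1761 = -28*(-25)*(-2) + 1761 = 700*(-2) + 1761 = -1400 + 1761 = 361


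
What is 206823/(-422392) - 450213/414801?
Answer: -91985585573/58402874664 ≈ -1.5750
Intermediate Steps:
206823/(-422392) - 450213/414801 = 206823*(-1/422392) - 450213*1/414801 = -206823/422392 - 150071/138267 = -91985585573/58402874664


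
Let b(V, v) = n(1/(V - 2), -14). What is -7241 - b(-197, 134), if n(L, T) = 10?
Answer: -7251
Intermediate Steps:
b(V, v) = 10
-7241 - b(-197, 134) = -7241 - 1*10 = -7241 - 10 = -7251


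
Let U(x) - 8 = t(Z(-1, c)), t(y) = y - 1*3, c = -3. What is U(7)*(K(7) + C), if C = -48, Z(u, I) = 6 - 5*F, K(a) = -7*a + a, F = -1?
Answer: -1440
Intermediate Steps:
K(a) = -6*a
Z(u, I) = 11 (Z(u, I) = 6 - 5*(-1) = 6 + 5 = 11)
t(y) = -3 + y (t(y) = y - 3 = -3 + y)
U(x) = 16 (U(x) = 8 + (-3 + 11) = 8 + 8 = 16)
U(7)*(K(7) + C) = 16*(-6*7 - 48) = 16*(-42 - 48) = 16*(-90) = -1440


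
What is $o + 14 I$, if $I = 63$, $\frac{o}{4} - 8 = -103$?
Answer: $502$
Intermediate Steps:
$o = -380$ ($o = 32 + 4 \left(-103\right) = 32 - 412 = -380$)
$o + 14 I = -380 + 14 \cdot 63 = -380 + 882 = 502$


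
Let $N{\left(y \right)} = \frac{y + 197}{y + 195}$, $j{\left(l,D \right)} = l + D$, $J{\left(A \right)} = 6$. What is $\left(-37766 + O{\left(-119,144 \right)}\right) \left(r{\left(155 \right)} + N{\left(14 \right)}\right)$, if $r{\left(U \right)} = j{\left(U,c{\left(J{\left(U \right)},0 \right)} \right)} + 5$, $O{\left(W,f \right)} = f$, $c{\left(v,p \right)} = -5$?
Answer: $- \frac{1226702932}{209} \approx -5.8694 \cdot 10^{6}$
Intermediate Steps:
$j{\left(l,D \right)} = D + l$
$r{\left(U \right)} = U$ ($r{\left(U \right)} = \left(-5 + U\right) + 5 = U$)
$N{\left(y \right)} = \frac{197 + y}{195 + y}$
$\left(-37766 + O{\left(-119,144 \right)}\right) \left(r{\left(155 \right)} + N{\left(14 \right)}\right) = \left(-37766 + 144\right) \left(155 + \frac{197 + 14}{195 + 14}\right) = - 37622 \left(155 + \frac{1}{209} \cdot 211\right) = - 37622 \left(155 + \frac{211}{209}\right) = \left(-37622\right) \frac{32606}{209} = - \frac{1226702932}{209}$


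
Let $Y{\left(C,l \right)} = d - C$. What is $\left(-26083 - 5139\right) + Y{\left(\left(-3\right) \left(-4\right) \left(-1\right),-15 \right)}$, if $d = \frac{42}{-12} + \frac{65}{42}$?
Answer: $- \frac{655451}{21} \approx -31212.0$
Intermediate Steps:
$d = - \frac{41}{21}$ ($d = 42 \left(- \frac{1}{12}\right) + 65 \cdot \frac{1}{42} = - \frac{7}{2} + \frac{65}{42} = - \frac{41}{21} \approx -1.9524$)
$Y{\left(C,l \right)} = - \frac{41}{21} - C$
$\left(-26083 - 5139\right) + Y{\left(\left(-3\right) \left(-4\right) \left(-1\right),-15 \right)} = \left(-26083 - 5139\right) - \left(\frac{41}{21} + \left(-3\right) \left(-4\right) \left(-1\right)\right) = -31222 - \left(\frac{41}{21} + 12 \left(-1\right)\right) = -31222 - - \frac{211}{21} = -31222 + \left(- \frac{41}{21} + 12\right) = -31222 + \frac{211}{21} = - \frac{655451}{21}$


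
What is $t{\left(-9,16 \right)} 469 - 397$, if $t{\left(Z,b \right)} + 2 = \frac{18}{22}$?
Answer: $- \frac{10464}{11} \approx -951.27$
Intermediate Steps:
$t{\left(Z,b \right)} = - \frac{13}{11}$ ($t{\left(Z,b \right)} = -2 + \frac{18}{22} = -2 + 18 \cdot \frac{1}{22} = -2 + \frac{9}{11} = - \frac{13}{11}$)
$t{\left(-9,16 \right)} 469 - 397 = \left(- \frac{13}{11}\right) 469 - 397 = - \frac{6097}{11} - 397 = - \frac{10464}{11}$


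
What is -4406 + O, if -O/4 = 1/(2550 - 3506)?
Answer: -1053033/239 ≈ -4406.0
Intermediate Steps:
O = 1/239 (O = -4/(2550 - 3506) = -4/(-956) = -4*(-1/956) = 1/239 ≈ 0.0041841)
-4406 + O = -4406 + 1/239 = -1053033/239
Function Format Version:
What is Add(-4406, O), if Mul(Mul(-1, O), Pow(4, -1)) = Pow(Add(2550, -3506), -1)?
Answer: Rational(-1053033, 239) ≈ -4406.0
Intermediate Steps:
O = Rational(1, 239) (O = Mul(-4, Pow(Add(2550, -3506), -1)) = Mul(-4, Pow(-956, -1)) = Mul(-4, Rational(-1, 956)) = Rational(1, 239) ≈ 0.0041841)
Add(-4406, O) = Add(-4406, Rational(1, 239)) = Rational(-1053033, 239)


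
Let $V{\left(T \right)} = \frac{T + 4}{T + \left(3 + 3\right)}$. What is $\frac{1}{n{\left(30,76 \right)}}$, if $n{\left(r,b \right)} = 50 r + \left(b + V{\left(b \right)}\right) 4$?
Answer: $\frac{41}{74124} \approx 0.00055313$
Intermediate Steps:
$V{\left(T \right)} = \frac{4 + T}{6 + T}$ ($V{\left(T \right)} = \frac{4 + T}{T + 6} = \frac{4 + T}{6 + T}$)
$n{\left(r,b \right)} = 4 b + 50 r + \frac{4 \left(4 + b\right)}{6 + b}$ ($n{\left(r,b \right)} = 50 r + \left(b + \frac{4 + b}{6 + b}\right) 4 = 50 r + \left(4 b + \frac{4 \left(4 + b\right)}{6 + b}\right) = 4 b + 50 r + \frac{4 \left(4 + b\right)}{6 + b}$)
$\frac{1}{n{\left(30,76 \right)}} = \frac{1}{2 \frac{1}{6 + 76} \left(8 + 2 \cdot 76 + \left(6 + 76\right) \left(2 \cdot 76 + 25 \cdot 30\right)\right)} = \frac{1}{2 \cdot \frac{1}{82} \left(8 + 152 + 82 \left(152 + 750\right)\right)} = \frac{1}{2 \cdot \frac{1}{82} \left(8 + 152 + 82 \cdot 902\right)} = \frac{1}{2 \cdot \frac{1}{82} \left(8 + 152 + 73964\right)} = \frac{1}{2 \cdot \frac{1}{82} \cdot 74124} = \frac{1}{\frac{74124}{41}} = \frac{41}{74124}$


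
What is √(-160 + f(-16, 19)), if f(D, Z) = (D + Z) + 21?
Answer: 2*I*√34 ≈ 11.662*I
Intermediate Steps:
f(D, Z) = 21 + D + Z
√(-160 + f(-16, 19)) = √(-160 + (21 - 16 + 19)) = √(-160 + 24) = √(-136) = 2*I*√34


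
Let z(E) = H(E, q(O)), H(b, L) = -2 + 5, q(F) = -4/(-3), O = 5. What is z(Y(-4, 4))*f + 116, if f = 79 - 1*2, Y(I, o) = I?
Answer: 347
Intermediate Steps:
f = 77 (f = 79 - 2 = 77)
q(F) = 4/3 (q(F) = -4*(-⅓) = 4/3)
H(b, L) = 3
z(E) = 3
z(Y(-4, 4))*f + 116 = 3*77 + 116 = 231 + 116 = 347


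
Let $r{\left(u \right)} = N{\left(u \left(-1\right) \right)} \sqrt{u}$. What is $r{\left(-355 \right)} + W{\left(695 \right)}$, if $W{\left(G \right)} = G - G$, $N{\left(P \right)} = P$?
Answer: $355 i \sqrt{355} \approx 6688.7 i$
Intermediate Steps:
$r{\left(u \right)} = - u^{\frac{3}{2}}$ ($r{\left(u \right)} = u \left(-1\right) \sqrt{u} = - u \sqrt{u} = - u^{\frac{3}{2}}$)
$W{\left(G \right)} = 0$
$r{\left(-355 \right)} + W{\left(695 \right)} = - \left(-355\right)^{\frac{3}{2}} + 0 = - \left(-355\right) i \sqrt{355} + 0 = 355 i \sqrt{355} + 0 = 355 i \sqrt{355}$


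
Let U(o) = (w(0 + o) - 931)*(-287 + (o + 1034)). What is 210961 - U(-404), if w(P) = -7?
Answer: 532695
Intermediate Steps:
U(o) = -700686 - 938*o (U(o) = (-7 - 931)*(-287 + (o + 1034)) = -938*(-287 + (1034 + o)) = -938*(747 + o) = -700686 - 938*o)
210961 - U(-404) = 210961 - (-700686 - 938*(-404)) = 210961 - (-700686 + 378952) = 210961 - 1*(-321734) = 210961 + 321734 = 532695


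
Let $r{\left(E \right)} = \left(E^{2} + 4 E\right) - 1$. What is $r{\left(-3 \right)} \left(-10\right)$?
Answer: $40$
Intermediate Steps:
$r{\left(E \right)} = -1 + E^{2} + 4 E$
$r{\left(-3 \right)} \left(-10\right) = \left(-1 + \left(-3\right)^{2} + 4 \left(-3\right)\right) \left(-10\right) = \left(-1 + 9 - 12\right) \left(-10\right) = \left(-4\right) \left(-10\right) = 40$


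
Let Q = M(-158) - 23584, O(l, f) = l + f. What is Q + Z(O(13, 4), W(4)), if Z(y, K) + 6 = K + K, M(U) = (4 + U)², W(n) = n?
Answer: 134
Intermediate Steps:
O(l, f) = f + l
Z(y, K) = -6 + 2*K (Z(y, K) = -6 + (K + K) = -6 + 2*K)
Q = 132 (Q = (4 - 158)² - 23584 = (-154)² - 23584 = 23716 - 23584 = 132)
Q + Z(O(13, 4), W(4)) = 132 + (-6 + 2*4) = 132 + (-6 + 8) = 132 + 2 = 134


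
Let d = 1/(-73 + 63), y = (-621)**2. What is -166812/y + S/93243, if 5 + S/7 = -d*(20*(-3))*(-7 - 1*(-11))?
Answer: -1736926271/3995369307 ≈ -0.43473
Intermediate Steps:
y = 385641
d = -1/10 (d = 1/(-10) = -1/10 ≈ -0.10000)
S = -203 (S = -35 + 7*(-(-2*(-3))*(-7 - 1*(-11))) = -35 + 7*(-(-1/10*(-60))*(-7 + 11)) = -35 + 7*(-6*4) = -35 + 7*(-1*24) = -35 + 7*(-24) = -35 - 168 = -203)
-166812/y + S/93243 = -166812/385641 - 203/93243 = -166812*1/385641 - 203*1/93243 = -55604/128547 - 203/93243 = -1736926271/3995369307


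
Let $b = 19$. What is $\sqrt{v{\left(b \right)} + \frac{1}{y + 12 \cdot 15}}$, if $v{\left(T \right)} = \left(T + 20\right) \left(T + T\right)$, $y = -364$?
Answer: $\frac{\sqrt{12543602}}{92} \approx 38.497$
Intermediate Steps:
$v{\left(T \right)} = 2 T \left(20 + T\right)$ ($v{\left(T \right)} = \left(20 + T\right) 2 T = 2 T \left(20 + T\right)$)
$\sqrt{v{\left(b \right)} + \frac{1}{y + 12 \cdot 15}} = \sqrt{2 \cdot 19 \left(20 + 19\right) + \frac{1}{-364 + 12 \cdot 15}} = \sqrt{2 \cdot 19 \cdot 39 + \frac{1}{-364 + 180}} = \sqrt{1482 + \frac{1}{-184}} = \sqrt{1482 - \frac{1}{184}} = \sqrt{\frac{272687}{184}} = \frac{\sqrt{12543602}}{92}$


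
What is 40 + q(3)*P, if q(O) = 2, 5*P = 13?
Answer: 226/5 ≈ 45.200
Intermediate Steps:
P = 13/5 (P = (1/5)*13 = 13/5 ≈ 2.6000)
40 + q(3)*P = 40 + 2*(13/5) = 40 + 26/5 = 226/5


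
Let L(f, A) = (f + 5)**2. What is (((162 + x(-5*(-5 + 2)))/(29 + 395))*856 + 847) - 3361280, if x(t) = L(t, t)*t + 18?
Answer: -177441689/53 ≈ -3.3480e+6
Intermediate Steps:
L(f, A) = (5 + f)**2
x(t) = 18 + t*(5 + t)**2 (x(t) = (5 + t)**2*t + 18 = t*(5 + t)**2 + 18 = 18 + t*(5 + t)**2)
(((162 + x(-5*(-5 + 2)))/(29 + 395))*856 + 847) - 3361280 = (((162 + (18 + (-5*(-5 + 2))*(5 - 5*(-5 + 2))**2))/(29 + 395))*856 + 847) - 3361280 = (((162 + (18 + (-5*(-3))*(5 - 5*(-3))**2))/424)*856 + 847) - 3361280 = (((162 + (18 + 15*(5 + 15)**2))*(1/424))*856 + 847) - 3361280 = (((162 + (18 + 15*20**2))*(1/424))*856 + 847) - 3361280 = (((162 + (18 + 15*400))*(1/424))*856 + 847) - 3361280 = (((162 + (18 + 6000))*(1/424))*856 + 847) - 3361280 = (((162 + 6018)*(1/424))*856 + 847) - 3361280 = ((6180*(1/424))*856 + 847) - 3361280 = ((1545/106)*856 + 847) - 3361280 = (661260/53 + 847) - 3361280 = 706151/53 - 3361280 = -177441689/53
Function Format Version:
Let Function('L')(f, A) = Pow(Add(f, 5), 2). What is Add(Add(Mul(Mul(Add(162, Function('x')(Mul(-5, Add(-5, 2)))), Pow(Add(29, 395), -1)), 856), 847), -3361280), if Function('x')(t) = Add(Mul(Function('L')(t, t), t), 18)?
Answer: Rational(-177441689, 53) ≈ -3.3480e+6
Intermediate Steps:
Function('L')(f, A) = Pow(Add(5, f), 2)
Function('x')(t) = Add(18, Mul(t, Pow(Add(5, t), 2))) (Function('x')(t) = Add(Mul(Pow(Add(5, t), 2), t), 18) = Add(Mul(t, Pow(Add(5, t), 2)), 18) = Add(18, Mul(t, Pow(Add(5, t), 2))))
Add(Add(Mul(Mul(Add(162, Function('x')(Mul(-5, Add(-5, 2)))), Pow(Add(29, 395), -1)), 856), 847), -3361280) = Add(Add(Mul(Mul(Add(162, Add(18, Mul(Mul(-5, Add(-5, 2)), Pow(Add(5, Mul(-5, Add(-5, 2))), 2)))), Pow(Add(29, 395), -1)), 856), 847), -3361280) = Add(Add(Mul(Mul(Add(162, Add(18, Mul(Mul(-5, -3), Pow(Add(5, Mul(-5, -3)), 2)))), Pow(424, -1)), 856), 847), -3361280) = Add(Add(Mul(Mul(Add(162, Add(18, Mul(15, Pow(Add(5, 15), 2)))), Rational(1, 424)), 856), 847), -3361280) = Add(Add(Mul(Mul(Add(162, Add(18, Mul(15, Pow(20, 2)))), Rational(1, 424)), 856), 847), -3361280) = Add(Add(Mul(Mul(Add(162, Add(18, Mul(15, 400))), Rational(1, 424)), 856), 847), -3361280) = Add(Add(Mul(Mul(Add(162, Add(18, 6000)), Rational(1, 424)), 856), 847), -3361280) = Add(Add(Mul(Mul(Add(162, 6018), Rational(1, 424)), 856), 847), -3361280) = Add(Add(Mul(Mul(6180, Rational(1, 424)), 856), 847), -3361280) = Add(Add(Mul(Rational(1545, 106), 856), 847), -3361280) = Add(Add(Rational(661260, 53), 847), -3361280) = Add(Rational(706151, 53), -3361280) = Rational(-177441689, 53)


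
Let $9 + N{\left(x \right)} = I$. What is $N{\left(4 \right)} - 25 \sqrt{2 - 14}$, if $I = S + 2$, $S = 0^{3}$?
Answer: $-7 - 50 i \sqrt{3} \approx -7.0 - 86.603 i$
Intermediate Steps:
$S = 0$
$I = 2$ ($I = 0 + 2 = 2$)
$N{\left(x \right)} = -7$ ($N{\left(x \right)} = -9 + 2 = -7$)
$N{\left(4 \right)} - 25 \sqrt{2 - 14} = -7 - 25 \sqrt{2 - 14} = -7 - 25 \sqrt{-12} = -7 - 25 \cdot 2 i \sqrt{3} = -7 - 50 i \sqrt{3}$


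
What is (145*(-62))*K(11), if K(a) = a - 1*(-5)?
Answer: -143840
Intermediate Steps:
K(a) = 5 + a (K(a) = a + 5 = 5 + a)
(145*(-62))*K(11) = (145*(-62))*(5 + 11) = -8990*16 = -143840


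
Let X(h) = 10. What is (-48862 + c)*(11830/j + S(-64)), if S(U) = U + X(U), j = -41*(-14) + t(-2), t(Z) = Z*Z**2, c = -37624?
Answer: 810114362/283 ≈ 2.8626e+6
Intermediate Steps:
t(Z) = Z**3
j = 566 (j = -41*(-14) + (-2)**3 = 574 - 8 = 566)
S(U) = 10 + U (S(U) = U + 10 = 10 + U)
(-48862 + c)*(11830/j + S(-64)) = (-48862 - 37624)*(11830/566 + (10 - 64)) = -86486*(11830*(1/566) - 54) = -86486*(5915/283 - 54) = -86486*(-9367/283) = 810114362/283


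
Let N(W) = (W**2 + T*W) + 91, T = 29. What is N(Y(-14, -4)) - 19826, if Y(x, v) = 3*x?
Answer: -19189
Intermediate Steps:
N(W) = 91 + W**2 + 29*W (N(W) = (W**2 + 29*W) + 91 = 91 + W**2 + 29*W)
N(Y(-14, -4)) - 19826 = (91 + (3*(-14))**2 + 29*(3*(-14))) - 19826 = (91 + (-42)**2 + 29*(-42)) - 19826 = (91 + 1764 - 1218) - 19826 = 637 - 19826 = -19189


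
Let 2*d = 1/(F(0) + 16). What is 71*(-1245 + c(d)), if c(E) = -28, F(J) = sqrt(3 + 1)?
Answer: -90383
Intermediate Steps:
F(J) = 2 (F(J) = sqrt(4) = 2)
d = 1/36 (d = 1/(2*(2 + 16)) = (1/2)/18 = (1/2)*(1/18) = 1/36 ≈ 0.027778)
71*(-1245 + c(d)) = 71*(-1245 - 28) = 71*(-1273) = -90383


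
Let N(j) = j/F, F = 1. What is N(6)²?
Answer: 36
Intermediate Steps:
N(j) = j (N(j) = j/1 = j*1 = j)
N(6)² = 6² = 36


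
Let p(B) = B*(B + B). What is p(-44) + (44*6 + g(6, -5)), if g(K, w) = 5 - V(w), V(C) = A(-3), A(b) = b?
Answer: 4144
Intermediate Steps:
V(C) = -3
g(K, w) = 8 (g(K, w) = 5 - 1*(-3) = 5 + 3 = 8)
p(B) = 2*B**2 (p(B) = B*(2*B) = 2*B**2)
p(-44) + (44*6 + g(6, -5)) = 2*(-44)**2 + (44*6 + 8) = 2*1936 + (264 + 8) = 3872 + 272 = 4144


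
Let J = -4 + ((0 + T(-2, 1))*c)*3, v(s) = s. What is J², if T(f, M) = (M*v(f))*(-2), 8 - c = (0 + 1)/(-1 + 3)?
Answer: 7396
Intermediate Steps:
c = 15/2 (c = 8 - (0 + 1)/(-1 + 3) = 8 - 1/2 = 8 - 1*½ = 8 - ½ = 15/2 ≈ 7.5000)
T(f, M) = -2*M*f (T(f, M) = (M*f)*(-2) = -2*M*f)
J = 86 (J = -4 + ((0 - 2*1*(-2))*(15/2))*3 = -4 + ((0 + 4)*(15/2))*3 = -4 + (4*(15/2))*3 = -4 + 30*3 = -4 + 90 = 86)
J² = 86² = 7396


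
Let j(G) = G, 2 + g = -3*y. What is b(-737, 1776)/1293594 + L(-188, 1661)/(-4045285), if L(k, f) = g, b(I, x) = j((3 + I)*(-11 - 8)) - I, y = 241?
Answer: 12066955061/1046591280858 ≈ 0.011530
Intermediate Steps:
g = -725 (g = -2 - 3*241 = -2 - 723 = -725)
b(I, x) = -57 - 20*I (b(I, x) = (3 + I)*(-11 - 8) - I = (3 + I)*(-19) - I = (-57 - 19*I) - I = -57 - 20*I)
L(k, f) = -725
b(-737, 1776)/1293594 + L(-188, 1661)/(-4045285) = (-57 - 20*(-737))/1293594 - 725/(-4045285) = (-57 + 14740)*(1/1293594) - 725*(-1/4045285) = 14683*(1/1293594) + 145/809057 = 14683/1293594 + 145/809057 = 12066955061/1046591280858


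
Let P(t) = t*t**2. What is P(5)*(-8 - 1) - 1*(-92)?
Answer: -1033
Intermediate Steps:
P(t) = t**3
P(5)*(-8 - 1) - 1*(-92) = 5**3*(-8 - 1) - 1*(-92) = 125*(-9) + 92 = -1125 + 92 = -1033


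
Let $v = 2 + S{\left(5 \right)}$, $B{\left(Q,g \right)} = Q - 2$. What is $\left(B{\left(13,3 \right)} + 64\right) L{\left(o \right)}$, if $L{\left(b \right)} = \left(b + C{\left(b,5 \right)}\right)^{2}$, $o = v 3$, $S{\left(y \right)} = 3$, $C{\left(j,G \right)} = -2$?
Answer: $12675$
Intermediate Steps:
$B{\left(Q,g \right)} = -2 + Q$
$v = 5$ ($v = 2 + 3 = 5$)
$o = 15$ ($o = 5 \cdot 3 = 15$)
$L{\left(b \right)} = \left(-2 + b\right)^{2}$ ($L{\left(b \right)} = \left(b - 2\right)^{2} = \left(-2 + b\right)^{2}$)
$\left(B{\left(13,3 \right)} + 64\right) L{\left(o \right)} = \left(\left(-2 + 13\right) + 64\right) \left(-2 + 15\right)^{2} = \left(11 + 64\right) 13^{2} = 75 \cdot 169 = 12675$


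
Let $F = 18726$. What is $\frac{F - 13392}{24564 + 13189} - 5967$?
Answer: $- \frac{225266817}{37753} \approx -5966.9$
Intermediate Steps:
$\frac{F - 13392}{24564 + 13189} - 5967 = \frac{18726 - 13392}{24564 + 13189} - 5967 = \frac{5334}{37753} - 5967 = - \frac{225266817}{37753}$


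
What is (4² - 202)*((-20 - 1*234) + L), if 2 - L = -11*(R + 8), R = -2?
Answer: 34596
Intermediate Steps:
L = 68 (L = 2 - (-11)*(-2 + 8) = 2 - (-11)*6 = 2 - 1*(-66) = 2 + 66 = 68)
(4² - 202)*((-20 - 1*234) + L) = (4² - 202)*((-20 - 1*234) + 68) = (16 - 202)*((-20 - 234) + 68) = -186*(-254 + 68) = -186*(-186) = 34596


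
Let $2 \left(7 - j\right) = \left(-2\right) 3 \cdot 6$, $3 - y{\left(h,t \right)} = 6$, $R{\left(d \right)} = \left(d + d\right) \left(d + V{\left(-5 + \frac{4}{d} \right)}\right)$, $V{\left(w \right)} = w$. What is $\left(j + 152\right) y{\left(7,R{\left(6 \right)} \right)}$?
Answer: $-531$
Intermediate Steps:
$R{\left(d \right)} = 2 d \left(-5 + d + \frac{4}{d}\right)$ ($R{\left(d \right)} = \left(d + d\right) \left(d - \left(5 - \frac{4}{d}\right)\right) = 2 d \left(-5 + d + \frac{4}{d}\right)$)
$y{\left(h,t \right)} = -3$ ($y{\left(h,t \right)} = 3 - 6 = -3$)
$j = 25$ ($j = 7 - \frac{\left(-2\right) 3 \cdot 6}{2} = 7 - \frac{\left(-6\right) 6}{2} = 7 - -18 = 7 + 18 = 25$)
$\left(j + 152\right) y{\left(7,R{\left(6 \right)} \right)} = \left(25 + 152\right) \left(-3\right) = 177 \left(-3\right) = -531$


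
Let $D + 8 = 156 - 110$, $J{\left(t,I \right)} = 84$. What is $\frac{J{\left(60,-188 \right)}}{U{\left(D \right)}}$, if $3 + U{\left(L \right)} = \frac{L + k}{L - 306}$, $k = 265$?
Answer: $- \frac{7504}{369} \approx -20.336$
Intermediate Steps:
$D = 38$ ($D = -8 + \left(156 - 110\right) = -8 + 46 = 38$)
$U{\left(L \right)} = -3 + \frac{265 + L}{-306 + L}$ ($U{\left(L \right)} = -3 + \frac{L + 265}{L - 306} = -3 + \frac{265 + L}{-306 + L}$)
$\frac{J{\left(60,-188 \right)}}{U{\left(D \right)}} = \frac{84}{\frac{1}{-306 + 38} \left(1183 - 76\right)} = \frac{84}{\frac{1}{-268} \left(1183 - 76\right)} = \frac{84}{\left(- \frac{1}{268}\right) 1107} = \frac{84}{- \frac{1107}{268}} = 84 \left(- \frac{268}{1107}\right) = - \frac{7504}{369}$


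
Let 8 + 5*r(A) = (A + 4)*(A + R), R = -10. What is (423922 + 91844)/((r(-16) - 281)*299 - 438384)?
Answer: -859610/840373 ≈ -1.0229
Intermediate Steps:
r(A) = -8/5 + (-10 + A)*(4 + A)/5 (r(A) = -8/5 + ((A + 4)*(A - 10))/5 = -8/5 + ((4 + A)*(-10 + A))/5 = -8/5 + ((-10 + A)*(4 + A))/5 = -8/5 + (-10 + A)*(4 + A)/5)
(423922 + 91844)/((r(-16) - 281)*299 - 438384) = (423922 + 91844)/(((-48/5 - 6/5*(-16) + (⅕)*(-16)²) - 281)*299 - 438384) = 515766/(((-48/5 + 96/5 + (⅕)*256) - 281)*299 - 438384) = 515766/(((-48/5 + 96/5 + 256/5) - 281)*299 - 438384) = 515766/((304/5 - 281)*299 - 438384) = 515766/(-1101/5*299 - 438384) = 515766/(-329199/5 - 438384) = 515766/(-2521119/5) = 515766*(-5/2521119) = -859610/840373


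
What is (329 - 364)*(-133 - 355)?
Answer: 17080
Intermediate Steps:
(329 - 364)*(-133 - 355) = -35*(-488) = 17080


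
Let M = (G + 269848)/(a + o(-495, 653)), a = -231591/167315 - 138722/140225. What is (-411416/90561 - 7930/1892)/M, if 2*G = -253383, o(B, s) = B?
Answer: 1746358943210499958906/57548464436395909771575 ≈ 0.030346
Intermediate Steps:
G = -253383/2 (G = (1/2)*(-253383) = -253383/2 ≈ -1.2669e+5)
a = -11137023881/4692349175 (a = -231591*1/167315 - 138722*1/140225 = -231591/167315 - 138722/140225 = -11137023881/4692349175 ≈ -2.3734)
M = -1343480569341775/4667699731012 (M = (-253383/2 + 269848)/(-11137023881/4692349175 - 495) = 286313/(2*(-2333849865506/4692349175)) = (286313/2)*(-4692349175/2333849865506) = -1343480569341775/4667699731012 ≈ -287.83)
(-411416/90561 - 7930/1892)/M = (-411416/90561 - 7930/1892)/(-1343480569341775/4667699731012) = (-411416*1/90561 - 7930*1/1892)*(-4667699731012/1343480569341775) = (-411416/90561 - 3965/946)*(-4667699731012/1343480569341775) = -748273901/85670706*(-4667699731012/1343480569341775) = 1746358943210499958906/57548464436395909771575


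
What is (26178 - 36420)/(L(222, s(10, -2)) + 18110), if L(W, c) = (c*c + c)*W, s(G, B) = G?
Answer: -5121/21265 ≈ -0.24082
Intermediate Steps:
L(W, c) = W*(c + c**2) (L(W, c) = (c**2 + c)*W = (c + c**2)*W = W*(c + c**2))
(26178 - 36420)/(L(222, s(10, -2)) + 18110) = (26178 - 36420)/(222*10*(1 + 10) + 18110) = -10242/(222*10*11 + 18110) = -10242/(24420 + 18110) = -10242/42530 = -10242*1/42530 = -5121/21265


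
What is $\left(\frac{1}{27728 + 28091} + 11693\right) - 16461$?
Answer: $- \frac{266144991}{55819} \approx -4768.0$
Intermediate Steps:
$\left(\frac{1}{27728 + 28091} + 11693\right) - 16461 = \left(\frac{1}{55819} + 11693\right) - 16461 = \frac{652691568}{55819} - 16461 = - \frac{266144991}{55819}$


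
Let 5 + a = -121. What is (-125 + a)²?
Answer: 63001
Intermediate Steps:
a = -126 (a = -5 - 121 = -126)
(-125 + a)² = (-125 - 126)² = (-251)² = 63001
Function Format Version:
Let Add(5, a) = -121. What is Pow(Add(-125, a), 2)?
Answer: 63001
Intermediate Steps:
a = -126 (a = Add(-5, -121) = -126)
Pow(Add(-125, a), 2) = Pow(Add(-125, -126), 2) = Pow(-251, 2) = 63001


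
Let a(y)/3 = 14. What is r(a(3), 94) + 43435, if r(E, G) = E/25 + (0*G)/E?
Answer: 1085917/25 ≈ 43437.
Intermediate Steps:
a(y) = 42 (a(y) = 3*14 = 42)
r(E, G) = E/25 (r(E, G) = E*(1/25) + 0/E = E/25 + 0 = E/25)
r(a(3), 94) + 43435 = (1/25)*42 + 43435 = 42/25 + 43435 = 1085917/25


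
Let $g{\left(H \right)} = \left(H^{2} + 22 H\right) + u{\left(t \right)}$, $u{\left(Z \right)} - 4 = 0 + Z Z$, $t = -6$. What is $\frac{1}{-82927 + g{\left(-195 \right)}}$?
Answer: $- \frac{1}{49152} \approx -2.0345 \cdot 10^{-5}$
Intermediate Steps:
$u{\left(Z \right)} = 4 + Z^{2}$ ($u{\left(Z \right)} = 4 + \left(0 + Z Z\right) = 4 + \left(0 + Z^{2}\right) = 4 + Z^{2}$)
$g{\left(H \right)} = 40 + H^{2} + 22 H$ ($g{\left(H \right)} = \left(H^{2} + 22 H\right) + \left(4 + \left(-6\right)^{2}\right) = \left(H^{2} + 22 H\right) + \left(4 + 36\right) = \left(H^{2} + 22 H\right) + 40 = 40 + H^{2} + 22 H$)
$\frac{1}{-82927 + g{\left(-195 \right)}} = \frac{1}{-82927 + \left(40 + \left(-195\right)^{2} + 22 \left(-195\right)\right)} = \frac{1}{-82927 + \left(40 + 38025 - 4290\right)} = \frac{1}{-82927 + 33775} = \frac{1}{-49152} = - \frac{1}{49152}$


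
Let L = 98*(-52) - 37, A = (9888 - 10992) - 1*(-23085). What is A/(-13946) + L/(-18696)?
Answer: -2976947/2287144 ≈ -1.3016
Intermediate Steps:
A = 21981 (A = -1104 + 23085 = 21981)
L = -5133 (L = -5096 - 37 = -5133)
A/(-13946) + L/(-18696) = 21981/(-13946) - 5133/(-18696) = 21981*(-1/13946) - 5133*(-1/18696) = -21981/13946 + 1711/6232 = -2976947/2287144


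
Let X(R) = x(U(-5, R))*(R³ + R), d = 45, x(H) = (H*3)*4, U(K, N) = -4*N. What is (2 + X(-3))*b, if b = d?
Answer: -194310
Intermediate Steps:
x(H) = 12*H (x(H) = (3*H)*4 = 12*H)
b = 45
X(R) = -48*R*(R + R³) (X(R) = (12*(-4*R))*(R³ + R) = (-48*R)*(R + R³) = -48*R*(R + R³))
(2 + X(-3))*b = (2 + 48*(-3)²*(-1 - 1*(-3)²))*45 = (2 + 48*9*(-1 - 1*9))*45 = (2 + 48*9*(-1 - 9))*45 = (2 + 48*9*(-10))*45 = (2 - 4320)*45 = -4318*45 = -194310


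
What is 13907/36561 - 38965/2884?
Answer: -197784511/15063132 ≈ -13.130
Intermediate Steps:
13907/36561 - 38965/2884 = -197784511/15063132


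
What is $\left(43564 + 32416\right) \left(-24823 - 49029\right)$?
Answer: $-5611274960$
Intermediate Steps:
$\left(43564 + 32416\right) \left(-24823 - 49029\right) = 75980 \left(-73852\right) = -5611274960$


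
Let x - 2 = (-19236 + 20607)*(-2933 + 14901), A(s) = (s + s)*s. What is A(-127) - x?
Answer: -16375872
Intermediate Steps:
A(s) = 2*s**2 (A(s) = (2*s)*s = 2*s**2)
x = 16408130 (x = 2 + (-19236 + 20607)*(-2933 + 14901) = 2 + 1371*11968 = 2 + 16408128 = 16408130)
A(-127) - x = 2*(-127)**2 - 1*16408130 = 2*16129 - 16408130 = 32258 - 16408130 = -16375872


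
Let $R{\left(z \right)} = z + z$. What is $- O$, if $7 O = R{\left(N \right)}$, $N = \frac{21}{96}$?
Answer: $- \frac{1}{16} \approx -0.0625$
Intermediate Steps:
$N = \frac{7}{32}$ ($N = 21 \cdot \frac{1}{96} = \frac{7}{32} \approx 0.21875$)
$R{\left(z \right)} = 2 z$
$O = \frac{1}{16}$ ($O = \frac{2 \cdot \frac{7}{32}}{7} = \frac{1}{7} \cdot \frac{7}{16} = \frac{1}{16} \approx 0.0625$)
$- O = \left(-1\right) \frac{1}{16} = - \frac{1}{16}$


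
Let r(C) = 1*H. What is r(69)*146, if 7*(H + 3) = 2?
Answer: -2774/7 ≈ -396.29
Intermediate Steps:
H = -19/7 (H = -3 + (⅐)*2 = -3 + 2/7 = -19/7 ≈ -2.7143)
r(C) = -19/7 (r(C) = 1*(-19/7) = -19/7)
r(69)*146 = -19/7*146 = -2774/7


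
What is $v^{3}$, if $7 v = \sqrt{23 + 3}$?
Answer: $\frac{26 \sqrt{26}}{343} \approx 0.38651$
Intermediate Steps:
$v = \frac{\sqrt{26}}{7}$ ($v = \frac{\sqrt{23 + 3}}{7} = \frac{\sqrt{26}}{7} \approx 0.72843$)
$v^{3} = \left(\frac{\sqrt{26}}{7}\right)^{3} = \frac{26 \sqrt{26}}{343}$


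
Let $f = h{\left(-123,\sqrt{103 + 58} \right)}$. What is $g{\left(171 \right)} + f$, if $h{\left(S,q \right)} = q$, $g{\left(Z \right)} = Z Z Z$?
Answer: $5000211 + \sqrt{161} \approx 5.0002 \cdot 10^{6}$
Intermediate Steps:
$g{\left(Z \right)} = Z^{3}$ ($g{\left(Z \right)} = Z^{2} Z = Z^{3}$)
$f = \sqrt{161}$ ($f = \sqrt{103 + 58} = \sqrt{161} \approx 12.689$)
$g{\left(171 \right)} + f = 171^{3} + \sqrt{161} = 5000211 + \sqrt{161}$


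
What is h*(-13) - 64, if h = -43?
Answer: 495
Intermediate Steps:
h*(-13) - 64 = -43*(-13) - 64 = 559 - 64 = 495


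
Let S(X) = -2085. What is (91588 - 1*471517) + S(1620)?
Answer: -382014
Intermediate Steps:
(91588 - 1*471517) + S(1620) = (91588 - 1*471517) - 2085 = (91588 - 471517) - 2085 = -379929 - 2085 = -382014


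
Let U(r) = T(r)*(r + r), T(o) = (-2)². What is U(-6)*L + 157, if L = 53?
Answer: -2387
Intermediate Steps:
T(o) = 4
U(r) = 8*r (U(r) = 4*(r + r) = 4*(2*r) = 8*r)
U(-6)*L + 157 = (8*(-6))*53 + 157 = -48*53 + 157 = -2544 + 157 = -2387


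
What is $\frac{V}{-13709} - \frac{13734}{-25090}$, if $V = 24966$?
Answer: $- \frac{219058767}{171979405} \approx -1.2738$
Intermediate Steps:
$\frac{V}{-13709} - \frac{13734}{-25090} = \frac{24966}{-13709} - \frac{13734}{-25090} = 24966 \left(- \frac{1}{13709}\right) - - \frac{6867}{12545} = - \frac{24966}{13709} + \frac{6867}{12545} = - \frac{219058767}{171979405}$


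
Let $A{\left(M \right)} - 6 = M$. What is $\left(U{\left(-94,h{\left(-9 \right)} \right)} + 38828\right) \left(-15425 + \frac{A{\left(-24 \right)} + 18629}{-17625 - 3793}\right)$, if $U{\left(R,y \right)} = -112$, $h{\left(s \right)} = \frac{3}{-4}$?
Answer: $- \frac{6395714030438}{10709} \approx -5.9723 \cdot 10^{8}$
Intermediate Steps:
$A{\left(M \right)} = 6 + M$
$h{\left(s \right)} = - \frac{3}{4}$ ($h{\left(s \right)} = 3 \left(- \frac{1}{4}\right) = - \frac{3}{4}$)
$\left(U{\left(-94,h{\left(-9 \right)} \right)} + 38828\right) \left(-15425 + \frac{A{\left(-24 \right)} + 18629}{-17625 - 3793}\right) = \left(-112 + 38828\right) \left(-15425 + \frac{\left(6 - 24\right) + 18629}{-17625 - 3793}\right) = 38716 \left(-15425 + \frac{-18 + 18629}{-21418}\right) = 38716 \left(-15425 + 18611 \left(- \frac{1}{21418}\right)\right) = 38716 \left(-15425 - \frac{18611}{21418}\right) = 38716 \left(- \frac{330391261}{21418}\right) = - \frac{6395714030438}{10709}$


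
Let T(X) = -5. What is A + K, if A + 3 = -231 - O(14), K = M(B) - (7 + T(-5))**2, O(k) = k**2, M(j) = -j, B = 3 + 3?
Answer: -440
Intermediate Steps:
B = 6
K = -10 (K = -1*6 - (7 - 5)**2 = -6 - 1*2**2 = -6 - 1*4 = -6 - 4 = -10)
A = -430 (A = -3 + (-231 - 1*14**2) = -3 + (-231 - 1*196) = -3 + (-231 - 196) = -3 - 427 = -430)
A + K = -430 - 10 = -440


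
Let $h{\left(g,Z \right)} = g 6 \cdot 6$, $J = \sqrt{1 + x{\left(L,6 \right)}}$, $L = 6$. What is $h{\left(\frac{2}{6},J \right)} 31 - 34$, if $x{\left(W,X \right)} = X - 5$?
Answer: $338$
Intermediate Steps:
$x{\left(W,X \right)} = -5 + X$
$J = \sqrt{2}$ ($J = \sqrt{1 + \left(-5 + 6\right)} = \sqrt{1 + 1} = \sqrt{2} \approx 1.4142$)
$h{\left(g,Z \right)} = 36 g$ ($h{\left(g,Z \right)} = 6 g 6 = 36 g$)
$h{\left(\frac{2}{6},J \right)} 31 - 34 = 36 \cdot \frac{2}{6} \cdot 31 - 34 = 36 \cdot 2 \cdot \frac{1}{6} \cdot 31 - 34 = 36 \cdot \frac{1}{3} \cdot 31 - 34 = 12 \cdot 31 - 34 = 372 - 34 = 338$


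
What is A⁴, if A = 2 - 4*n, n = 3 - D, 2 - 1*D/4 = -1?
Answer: 2085136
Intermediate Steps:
D = 12 (D = 8 - 4*(-1) = 8 + 4 = 12)
n = -9 (n = 3 - 1*12 = 3 - 12 = -9)
A = 38 (A = 2 - 4*(-9) = 2 + 36 = 38)
A⁴ = 38⁴ = 2085136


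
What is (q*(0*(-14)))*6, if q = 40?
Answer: 0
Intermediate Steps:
(q*(0*(-14)))*6 = (40*(0*(-14)))*6 = (40*0)*6 = 0*6 = 0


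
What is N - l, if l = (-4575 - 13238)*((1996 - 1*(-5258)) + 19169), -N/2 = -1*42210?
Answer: 470757319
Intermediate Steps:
N = 84420 (N = -(-2)*42210 = -2*(-42210) = 84420)
l = -470672899 (l = -17813*((1996 + 5258) + 19169) = -17813*(7254 + 19169) = -17813*26423 = -470672899)
N - l = 84420 - 1*(-470672899) = 84420 + 470672899 = 470757319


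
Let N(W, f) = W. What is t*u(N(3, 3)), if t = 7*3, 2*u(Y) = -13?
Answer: -273/2 ≈ -136.50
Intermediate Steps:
u(Y) = -13/2 (u(Y) = (1/2)*(-13) = -13/2)
t = 21
t*u(N(3, 3)) = 21*(-13/2) = -273/2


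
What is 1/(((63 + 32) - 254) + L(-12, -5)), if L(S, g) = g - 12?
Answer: -1/176 ≈ -0.0056818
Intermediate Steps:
L(S, g) = -12 + g
1/(((63 + 32) - 254) + L(-12, -5)) = 1/(((63 + 32) - 254) + (-12 - 5)) = 1/((95 - 254) - 17) = 1/(-159 - 17) = 1/(-176) = -1/176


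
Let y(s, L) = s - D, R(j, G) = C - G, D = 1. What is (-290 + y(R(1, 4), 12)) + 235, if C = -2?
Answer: -62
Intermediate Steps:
R(j, G) = -2 - G
y(s, L) = -1 + s (y(s, L) = s - 1*1 = s - 1 = -1 + s)
(-290 + y(R(1, 4), 12)) + 235 = (-290 + (-1 + (-2 - 1*4))) + 235 = (-290 + (-1 + (-2 - 4))) + 235 = (-290 + (-1 - 6)) + 235 = (-290 - 7) + 235 = -297 + 235 = -62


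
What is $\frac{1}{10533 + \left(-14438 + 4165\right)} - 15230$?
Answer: $- \frac{3959799}{260} \approx -15230.0$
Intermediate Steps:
$\frac{1}{10533 + \left(-14438 + 4165\right)} - 15230 = \frac{1}{10533 - 10273} - 15230 = \frac{1}{260} - 15230 = - \frac{3959799}{260}$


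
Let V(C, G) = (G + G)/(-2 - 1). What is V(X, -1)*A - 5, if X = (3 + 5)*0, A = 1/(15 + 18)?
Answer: -493/99 ≈ -4.9798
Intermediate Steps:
A = 1/33 ≈ 0.030303
X = 0 (X = 8*0 = 0)
V(C, G) = -2*G/3 (V(C, G) = (2*G)/(-3) = (2*G)*(-⅓) = -2*G/3)
V(X, -1)*A - 5 = -⅔*(-1)*(1/33) - 5 = (⅔)*(1/33) - 5 = 2/99 - 5 = -493/99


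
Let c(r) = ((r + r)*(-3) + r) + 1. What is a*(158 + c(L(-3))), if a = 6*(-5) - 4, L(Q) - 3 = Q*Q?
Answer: -3366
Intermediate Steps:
L(Q) = 3 + Q**2 (L(Q) = 3 + Q*Q = 3 + Q**2)
c(r) = 1 - 5*r (c(r) = ((2*r)*(-3) + r) + 1 = (-6*r + r) + 1 = -5*r + 1 = 1 - 5*r)
a = -34 (a = -30 - 4 = -34)
a*(158 + c(L(-3))) = -34*(158 + (1 - 5*(3 + (-3)**2))) = -34*(158 + (1 - 5*(3 + 9))) = -34*(158 + (1 - 5*12)) = -34*(158 + (1 - 60)) = -34*(158 - 59) = -34*99 = -3366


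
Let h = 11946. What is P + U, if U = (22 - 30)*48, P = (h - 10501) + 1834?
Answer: 2895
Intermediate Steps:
P = 3279 (P = (11946 - 10501) + 1834 = 1445 + 1834 = 3279)
U = -384 (U = -8*48 = -384)
P + U = 3279 - 384 = 2895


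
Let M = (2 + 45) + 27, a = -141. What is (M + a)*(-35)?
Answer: 2345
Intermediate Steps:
M = 74 (M = 47 + 27 = 74)
(M + a)*(-35) = (74 - 141)*(-35) = -67*(-35) = 2345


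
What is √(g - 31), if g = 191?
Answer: 4*√10 ≈ 12.649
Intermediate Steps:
√(g - 31) = √(191 - 31) = √160 = 4*√10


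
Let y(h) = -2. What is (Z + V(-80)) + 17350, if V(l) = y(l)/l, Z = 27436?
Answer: 1791441/40 ≈ 44786.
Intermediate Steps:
V(l) = -2/l
(Z + V(-80)) + 17350 = (27436 - 2/(-80)) + 17350 = (27436 - 2*(-1/80)) + 17350 = (27436 + 1/40) + 17350 = 1097441/40 + 17350 = 1791441/40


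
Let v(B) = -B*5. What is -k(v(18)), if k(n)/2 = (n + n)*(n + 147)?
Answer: 20520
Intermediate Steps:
v(B) = -5*B
k(n) = 4*n*(147 + n) (k(n) = 2*((n + n)*(n + 147)) = 2*((2*n)*(147 + n)) = 2*(2*n*(147 + n)) = 4*n*(147 + n))
-k(v(18)) = -4*(-5*18)*(147 - 5*18) = -4*(-90)*(147 - 90) = -4*(-90)*57 = -1*(-20520) = 20520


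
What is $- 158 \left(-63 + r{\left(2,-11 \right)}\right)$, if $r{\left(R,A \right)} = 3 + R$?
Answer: $9164$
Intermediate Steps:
$- 158 \left(-63 + r{\left(2,-11 \right)}\right) = - 158 \left(-63 + \left(3 + 2\right)\right) = - 158 \left(-63 + 5\right) = \left(-158\right) \left(-58\right) = 9164$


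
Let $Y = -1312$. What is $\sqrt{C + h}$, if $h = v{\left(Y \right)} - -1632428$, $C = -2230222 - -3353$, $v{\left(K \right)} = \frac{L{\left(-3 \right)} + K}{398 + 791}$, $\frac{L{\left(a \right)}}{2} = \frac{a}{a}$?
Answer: $\frac{i \sqrt{840375282551}}{1189} \approx 771.0 i$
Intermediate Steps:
$L{\left(a \right)} = 2$ ($L{\left(a \right)} = 2 \frac{a}{a} = 2 \cdot 1 = 2$)
$v{\left(K \right)} = \frac{2}{1189} + \frac{K}{1189}$ ($v{\left(K \right)} = \frac{2 + K}{398 + 791} = \frac{2 + K}{1189} = \left(2 + K\right) \frac{1}{1189} = \frac{2}{1189} + \frac{K}{1189}$)
$C = -2226869$ ($C = -2230222 + 3353 = -2226869$)
$h = \frac{1940955582}{1189}$ ($h = \left(\frac{2}{1189} + \frac{1}{1189} \left(-1312\right)\right) - -1632428 = \left(\frac{2}{1189} - \frac{32}{29}\right) + 1632428 = - \frac{1310}{1189} + 1632428 = \frac{1940955582}{1189} \approx 1.6324 \cdot 10^{6}$)
$\sqrt{C + h} = \sqrt{-2226869 + \frac{1940955582}{1189}} = \sqrt{- \frac{706791659}{1189}} = \frac{i \sqrt{840375282551}}{1189}$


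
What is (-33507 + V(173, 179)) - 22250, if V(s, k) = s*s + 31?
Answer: -25797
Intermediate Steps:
V(s, k) = 31 + s**2 (V(s, k) = s**2 + 31 = 31 + s**2)
(-33507 + V(173, 179)) - 22250 = (-33507 + (31 + 173**2)) - 22250 = (-33507 + (31 + 29929)) - 22250 = (-33507 + 29960) - 22250 = -3547 - 22250 = -25797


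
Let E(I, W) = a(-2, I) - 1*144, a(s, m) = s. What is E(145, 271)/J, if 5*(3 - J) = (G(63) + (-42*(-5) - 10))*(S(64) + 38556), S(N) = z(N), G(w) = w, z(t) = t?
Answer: 146/2031409 ≈ 7.1871e-5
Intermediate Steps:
S(N) = N
E(I, W) = -146 (E(I, W) = -2 - 1*144 = -2 - 144 = -146)
J = -2031409 (J = 3 - (63 + (-42*(-5) - 10))*(64 + 38556)/5 = 3 - (63 + (210 - 10))*38620/5 = 3 - (63 + 200)*38620/5 = 3 - 263*38620/5 = 3 - 1/5*10157060 = 3 - 2031412 = -2031409)
E(145, 271)/J = -146/(-2031409) = -146*(-1/2031409) = 146/2031409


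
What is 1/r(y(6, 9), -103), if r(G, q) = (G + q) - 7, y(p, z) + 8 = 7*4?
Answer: -1/90 ≈ -0.011111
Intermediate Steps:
y(p, z) = 20 (y(p, z) = -8 + 7*4 = -8 + 28 = 20)
r(G, q) = -7 + G + q
1/r(y(6, 9), -103) = 1/(-7 + 20 - 103) = 1/(-90) = -1/90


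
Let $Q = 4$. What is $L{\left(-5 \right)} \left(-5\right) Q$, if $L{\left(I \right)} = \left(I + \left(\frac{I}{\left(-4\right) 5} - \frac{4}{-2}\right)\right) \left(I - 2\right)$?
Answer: $-385$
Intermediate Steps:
$L{\left(I \right)} = \left(-2 + I\right) \left(2 + \frac{19 I}{20}\right)$ ($L{\left(I \right)} = \left(I + \left(\frac{I}{-20} - -2\right)\right) \left(-2 + I\right) = \left(I + \left(I \left(- \frac{1}{20}\right) + 2\right)\right) \left(-2 + I\right) = \left(I - \left(-2 + \frac{I}{20}\right)\right) \left(-2 + I\right) = \left(2 + \frac{19 I}{20}\right) \left(-2 + I\right) = \left(-2 + I\right) \left(2 + \frac{19 I}{20}\right)$)
$L{\left(-5 \right)} \left(-5\right) Q = \left(-4 + \frac{1}{10} \left(-5\right) + \frac{19 \left(-5\right)^{2}}{20}\right) \left(-5\right) 4 = \left(-4 - \frac{1}{2} + \frac{19}{20} \cdot 25\right) \left(-5\right) 4 = \left(-4 - \frac{1}{2} + \frac{95}{4}\right) \left(-5\right) 4 = \frac{77}{4} \left(-5\right) 4 = \left(- \frac{385}{4}\right) 4 = -385$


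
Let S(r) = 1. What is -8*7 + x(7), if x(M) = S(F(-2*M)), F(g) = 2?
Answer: -55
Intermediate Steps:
x(M) = 1
-8*7 + x(7) = -8*7 + 1 = -56 + 1 = -55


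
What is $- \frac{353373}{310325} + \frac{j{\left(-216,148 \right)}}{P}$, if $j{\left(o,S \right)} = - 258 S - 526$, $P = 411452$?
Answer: $- \frac{78704354173}{63841920950} \approx -1.2328$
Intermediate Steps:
$j{\left(o,S \right)} = -526 - 258 S$
$- \frac{353373}{310325} + \frac{j{\left(-216,148 \right)}}{P} = - \frac{353373}{310325} + \frac{-526 - 38184}{411452} = \left(-353373\right) \frac{1}{310325} + \left(-526 - 38184\right) \frac{1}{411452} = - \frac{353373}{310325} - \frac{19355}{205726} = - \frac{78704354173}{63841920950}$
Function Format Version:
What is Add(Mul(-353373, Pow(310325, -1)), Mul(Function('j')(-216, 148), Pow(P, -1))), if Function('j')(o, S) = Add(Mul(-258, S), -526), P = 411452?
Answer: Rational(-78704354173, 63841920950) ≈ -1.2328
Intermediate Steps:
Function('j')(o, S) = Add(-526, Mul(-258, S))
Add(Mul(-353373, Pow(310325, -1)), Mul(Function('j')(-216, 148), Pow(P, -1))) = Add(Mul(-353373, Pow(310325, -1)), Mul(Add(-526, Mul(-258, 148)), Pow(411452, -1))) = Add(Mul(-353373, Rational(1, 310325)), Mul(Add(-526, -38184), Rational(1, 411452))) = Add(Rational(-353373, 310325), Mul(-38710, Rational(1, 411452))) = Add(Rational(-353373, 310325), Rational(-19355, 205726)) = Rational(-78704354173, 63841920950)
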